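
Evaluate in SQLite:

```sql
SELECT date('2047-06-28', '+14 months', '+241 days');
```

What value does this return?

Adding +14 months to 2047-06-28 gives 2048-08-28.
Applying '+241 days' to 2048-08-28: counting 241 days forward gives 2049-04-26.

2049-04-26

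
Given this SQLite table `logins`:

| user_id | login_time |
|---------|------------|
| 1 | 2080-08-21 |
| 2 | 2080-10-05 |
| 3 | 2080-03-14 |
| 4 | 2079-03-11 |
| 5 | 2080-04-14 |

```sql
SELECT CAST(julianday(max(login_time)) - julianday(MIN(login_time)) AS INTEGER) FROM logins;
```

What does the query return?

574

MIN = 2079-03-11, MAX = 2080-10-05.
20 days remain in March 2079 after the 11th (31 − 11).
Full months from April 2079 through September 2080 contribute their day counts.
Then 5 days into October 2080.
Total: 20 + 30 + 31 + 30 + 31 + 31 + 30 + 31 + 30 + 31 + 31 + 29 + 31 + 30 + 31 + 30 + 31 + 31 + 30 + 5 = 574.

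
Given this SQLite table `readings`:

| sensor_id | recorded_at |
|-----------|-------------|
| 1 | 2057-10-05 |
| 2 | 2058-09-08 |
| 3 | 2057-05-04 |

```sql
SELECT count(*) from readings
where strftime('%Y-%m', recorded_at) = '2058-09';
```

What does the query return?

Rows with year-month 2058-09: 2058-09-08 → 1.

1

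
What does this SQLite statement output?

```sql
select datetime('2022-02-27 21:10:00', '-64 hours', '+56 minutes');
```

2022-02-25 06:06:00

-64 hours from 2022-02-27 21:10:00 is 2022-02-25 05:10:00 (crosses midnight).
+56 minutes from 2022-02-25 05:10:00 is 2022-02-25 06:06:00.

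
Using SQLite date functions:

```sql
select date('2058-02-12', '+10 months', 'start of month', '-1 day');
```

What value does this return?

Adding +10 months to 2058-02-12 gives 2058-12-12.
`start of month` rewinds 2058-12-12 to 2058-12-01.
Going back 1 day from 2058-12-01 reaches 2058-11-30 (last day of November, 30 days).

2058-11-30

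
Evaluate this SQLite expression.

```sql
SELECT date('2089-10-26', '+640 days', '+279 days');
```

Applying '+640 days' to 2089-10-26: counting 640 days forward gives 2091-07-28.
Applying '+279 days' to 2091-07-28: counting 279 days forward gives 2092-05-02.

2092-05-02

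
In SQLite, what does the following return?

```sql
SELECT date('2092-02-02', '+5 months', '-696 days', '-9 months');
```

Adding +5 months to 2092-02-02 gives 2092-07-02.
Applying '-696 days' to 2092-07-02: counting 696 days back gives 2090-08-06.
Adding -9 months to 2090-08-06 gives 2089-11-06.

2089-11-06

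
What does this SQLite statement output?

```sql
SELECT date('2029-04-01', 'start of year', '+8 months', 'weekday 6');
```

`start of year` rewinds 2029-04-01 to 2029-01-01.
Adding +8 months to 2029-01-01 gives 2029-09-01.
`weekday 6` advances to the next Saturday; 2029-09-01 is already a Saturday, so it stays at 2029-09-01.

2029-09-01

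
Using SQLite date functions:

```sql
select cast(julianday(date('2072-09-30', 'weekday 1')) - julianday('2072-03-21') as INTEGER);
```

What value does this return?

`weekday 1` advances to the next Monday; 2072-09-30 is a Friday, so it moves forward to 2072-10-03.
10 days remain in March 2072 after the 21st (31 − 21).
Full months from April 2072 through September 2072 contribute their day counts.
Then 3 days into October 2072.
Total: 10 + 30 + 31 + 30 + 31 + 31 + 30 + 3 = 196.

196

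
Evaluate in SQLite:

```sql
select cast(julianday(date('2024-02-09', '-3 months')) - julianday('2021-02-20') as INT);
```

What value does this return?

Adding -3 months to 2024-02-09 gives 2023-11-09.
8 days remain in February 2021 after the 20th (28 − 20).
Full months from March 2021 through October 2023 contribute their day counts.
Then 9 days into November 2023.
Total: 8 + 31 + 30 + 31 + 30 + 31 + 31 + 30 + 31 + 30 + 31 + 31 + 28 + 31 + 30 + 31 + 30 + 31 + 31 + 30 + 31 + 30 + 31 + 31 + 28 + 31 + 30 + 31 + 30 + 31 + 31 + 30 + 31 + 9 = 992.

992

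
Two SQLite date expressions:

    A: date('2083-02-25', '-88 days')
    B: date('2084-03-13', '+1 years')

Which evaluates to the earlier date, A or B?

A

A = 2082-11-29.
B = 2085-03-13.
A is earlier.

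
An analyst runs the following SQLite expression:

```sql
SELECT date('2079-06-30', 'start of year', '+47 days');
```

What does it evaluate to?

`start of year` rewinds 2079-06-30 to 2079-01-01.
Applying '+47 days' to 2079-01-01: counting 47 days forward gives 2079-02-17.

2079-02-17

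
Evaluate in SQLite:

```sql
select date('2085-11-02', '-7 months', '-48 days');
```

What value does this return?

2085-02-13

Adding -7 months to 2085-11-02 gives 2085-04-02.
Applying '-48 days' to 2085-04-02: counting 48 days back gives 2085-02-13.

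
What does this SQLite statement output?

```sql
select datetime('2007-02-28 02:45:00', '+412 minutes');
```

2007-02-28 09:37:00

412 minutes = 6h 52m; +412 minutes from 2007-02-28 02:45:00 is 2007-02-28 09:37:00.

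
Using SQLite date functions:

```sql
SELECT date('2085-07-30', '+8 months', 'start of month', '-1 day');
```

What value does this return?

2086-02-28

Adding +8 months to 2085-07-30 gives 2086-03-30.
`start of month` rewinds 2086-03-30 to 2086-03-01.
Going back 1 day from 2086-03-01 reaches 2086-02-28 (last day of February, 28 days).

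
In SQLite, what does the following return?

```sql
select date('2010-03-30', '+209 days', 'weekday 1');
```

Applying '+209 days' to 2010-03-30: counting 209 days forward gives 2010-10-25.
`weekday 1` advances to the next Monday; 2010-10-25 is already a Monday, so it stays at 2010-10-25.

2010-10-25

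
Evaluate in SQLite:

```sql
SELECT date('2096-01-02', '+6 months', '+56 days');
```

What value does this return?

Adding +6 months to 2096-01-02 gives 2096-07-02.
Applying '+56 days' to 2096-07-02: counting 56 days forward gives 2096-08-27.

2096-08-27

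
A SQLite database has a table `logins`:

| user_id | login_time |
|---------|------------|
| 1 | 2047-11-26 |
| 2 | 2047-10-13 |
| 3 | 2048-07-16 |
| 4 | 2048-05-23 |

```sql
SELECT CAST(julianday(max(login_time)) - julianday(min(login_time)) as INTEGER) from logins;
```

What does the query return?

MIN = 2047-10-13, MAX = 2048-07-16.
18 days remain in October 2047 after the 13th (31 − 13).
Full months from November 2047 through June 2048 contribute their day counts.
Then 16 days into July 2048.
Total: 18 + 30 + 31 + 31 + 29 + 31 + 30 + 31 + 30 + 16 = 277.

277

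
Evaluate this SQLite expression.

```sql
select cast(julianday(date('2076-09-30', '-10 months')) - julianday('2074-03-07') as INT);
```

633

Adding -10 months to 2076-09-30 gives 2075-11-30.
24 days remain in March 2074 after the 7th (31 − 7).
Full months from April 2074 through October 2075 contribute their day counts.
Then 30 days into November 2075.
Total: 24 + 30 + 31 + 30 + 31 + 31 + 30 + 31 + 30 + 31 + 31 + 28 + 31 + 30 + 31 + 30 + 31 + 31 + 30 + 31 + 30 = 633.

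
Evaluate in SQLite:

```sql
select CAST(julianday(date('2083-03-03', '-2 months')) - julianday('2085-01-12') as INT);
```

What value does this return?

-740

Adding -2 months to 2083-03-03 gives 2083-01-03.
28 days remain in January 2083 after the 3rd (31 − 3).
Full months from February 2083 through December 2084 contribute their day counts.
Then 12 days into January 2085.
Total: 28 + 28 + 31 + 30 + 31 + 30 + 31 + 31 + 30 + 31 + 30 + 31 + 31 + 29 + 31 + 30 + 31 + 30 + 31 + 31 + 30 + 31 + 30 + 31 + 12 = 740.
The subtraction is earlier − later, so the result is −740 → -740.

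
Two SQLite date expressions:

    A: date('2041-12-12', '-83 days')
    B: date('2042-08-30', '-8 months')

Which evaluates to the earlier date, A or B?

A

A = 2041-09-20.
B = 2041-12-30.
A is earlier.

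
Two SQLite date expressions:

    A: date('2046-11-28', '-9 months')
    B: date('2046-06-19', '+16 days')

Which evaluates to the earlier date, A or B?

A = 2046-02-28.
B = 2046-07-05.
A is earlier.

A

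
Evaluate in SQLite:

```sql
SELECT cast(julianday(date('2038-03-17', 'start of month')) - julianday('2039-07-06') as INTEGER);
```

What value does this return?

`start of month` rewinds 2038-03-17 to 2038-03-01.
30 days remain in March 2038 after the 1st (31 − 1).
Full months from April 2038 through June 2039 contribute their day counts.
Then 6 days into July 2039.
Total: 30 + 30 + 31 + 30 + 31 + 31 + 30 + 31 + 30 + 31 + 31 + 28 + 31 + 30 + 31 + 30 + 6 = 492.
The subtraction is earlier − later, so the result is −492 → -492.

-492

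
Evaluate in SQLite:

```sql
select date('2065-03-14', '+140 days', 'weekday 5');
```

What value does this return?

2065-08-07

Applying '+140 days' to 2065-03-14: counting 140 days forward gives 2065-08-01.
`weekday 5` advances to the next Friday; 2065-08-01 is a Saturday, so it moves forward to 2065-08-07.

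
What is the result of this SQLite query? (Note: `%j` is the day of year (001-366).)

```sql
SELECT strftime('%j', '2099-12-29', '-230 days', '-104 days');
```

First apply '-230 days', '-104 days': 2099-12-29 → 2099-01-29.
Day-of-year for 2099-01-29: days since 2099-01-01 inclusive = 29, zero-padded to 029.

029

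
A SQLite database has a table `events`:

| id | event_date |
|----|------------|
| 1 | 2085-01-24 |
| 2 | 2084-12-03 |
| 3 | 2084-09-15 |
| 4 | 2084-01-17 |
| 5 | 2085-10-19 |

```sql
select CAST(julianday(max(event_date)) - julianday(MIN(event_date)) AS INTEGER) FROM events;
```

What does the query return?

MIN = 2084-01-17, MAX = 2085-10-19.
14 days remain in January 2084 after the 17th (31 − 17).
Full months from February 2084 through September 2085 contribute their day counts.
Then 19 days into October 2085.
Total: 14 + 29 + 31 + 30 + 31 + 30 + 31 + 31 + 30 + 31 + 30 + 31 + 31 + 28 + 31 + 30 + 31 + 30 + 31 + 31 + 30 + 19 = 641.

641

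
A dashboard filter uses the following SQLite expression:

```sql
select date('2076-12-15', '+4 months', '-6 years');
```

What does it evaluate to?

Adding +4 months to 2076-12-15 gives 2077-04-15.
Adding -6 years to 2077-04-15 gives 2071-04-15.

2071-04-15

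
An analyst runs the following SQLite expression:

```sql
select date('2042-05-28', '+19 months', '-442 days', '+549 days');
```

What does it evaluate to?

Adding +19 months to 2042-05-28 gives 2043-12-28.
Applying '-442 days' to 2043-12-28: counting 442 days back gives 2042-10-12.
Applying '+549 days' to 2042-10-12: counting 549 days forward gives 2044-04-13.

2044-04-13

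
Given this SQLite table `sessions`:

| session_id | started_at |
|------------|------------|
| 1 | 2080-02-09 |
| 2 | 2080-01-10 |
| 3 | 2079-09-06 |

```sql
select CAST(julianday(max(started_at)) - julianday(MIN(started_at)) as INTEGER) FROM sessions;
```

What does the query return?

156

MIN = 2079-09-06, MAX = 2080-02-09.
24 days remain in September 2079 after the 6th (30 − 6).
October 2079: 31 days.
November 2079: 30 days.
December 2079: 31 days.
January 2080: 31 days.
Then 9 days into February 2080.
Total: 24 + 31 + 30 + 31 + 31 + 9 = 156.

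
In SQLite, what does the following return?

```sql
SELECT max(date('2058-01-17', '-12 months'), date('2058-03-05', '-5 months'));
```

date('2058-01-17', '-12 months') → 2057-01-17.
date('2058-03-05', '-5 months') → 2057-10-05.
Later of the two is 2057-10-05.

2057-10-05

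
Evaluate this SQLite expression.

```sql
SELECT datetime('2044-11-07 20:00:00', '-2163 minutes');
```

2044-11-06 07:57:00

2163 minutes = 36h 3m; -2163 minutes from 2044-11-07 20:00:00 is 2044-11-06 07:57:00 (crosses midnight).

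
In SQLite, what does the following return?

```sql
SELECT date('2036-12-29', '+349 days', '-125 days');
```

Applying '+349 days' to 2036-12-29: counting 349 days forward gives 2037-12-13.
Applying '-125 days' to 2037-12-13: counting 125 days back gives 2037-08-10.

2037-08-10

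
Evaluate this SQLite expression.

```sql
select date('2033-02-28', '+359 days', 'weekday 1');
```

Applying '+359 days' to 2033-02-28: counting 359 days forward gives 2034-02-22.
`weekday 1` advances to the next Monday; 2034-02-22 is a Wednesday, so it moves forward to 2034-02-27.

2034-02-27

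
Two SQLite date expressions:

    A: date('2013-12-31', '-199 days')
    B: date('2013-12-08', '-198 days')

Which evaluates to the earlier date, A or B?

A = 2013-06-15.
B = 2013-05-24.
B is earlier.

B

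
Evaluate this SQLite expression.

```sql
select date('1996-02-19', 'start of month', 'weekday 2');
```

1996-02-06

`start of month` rewinds 1996-02-19 to 1996-02-01.
`weekday 2` advances to the next Tuesday; 1996-02-01 is a Thursday, so it moves forward to 1996-02-06.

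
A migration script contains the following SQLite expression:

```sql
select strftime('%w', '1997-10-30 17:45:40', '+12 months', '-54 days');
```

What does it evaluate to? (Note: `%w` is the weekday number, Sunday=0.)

First apply '+12 months', '-54 days': 1997-10-30 17:45:40 → 1998-09-06 17:45:40.
1998-09-06 is a Sunday; with Sunday=0 that is 0.

0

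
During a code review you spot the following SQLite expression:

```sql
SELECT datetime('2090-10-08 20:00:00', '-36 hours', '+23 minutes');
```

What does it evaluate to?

-36 hours from 2090-10-08 20:00:00 is 2090-10-07 08:00:00 (crosses midnight).
+23 minutes from 2090-10-07 08:00:00 is 2090-10-07 08:23:00.

2090-10-07 08:23:00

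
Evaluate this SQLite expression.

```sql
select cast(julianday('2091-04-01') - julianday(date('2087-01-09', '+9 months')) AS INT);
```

1270

Adding +9 months to 2087-01-09 gives 2087-10-09.
22 days remain in October 2087 after the 9th (31 − 9).
Full months from November 2087 through March 2091 contribute their day counts.
Then 1 day into April 2091.
Total: 22 + 30 + 31 + 31 + 29 + 31 + 30 + 31 + 30 + 31 + 31 + 30 + 31 + 30 + 31 + 31 + 28 + 31 + 30 + 31 + 30 + 31 + 31 + 30 + 31 + 30 + 31 + 31 + 28 + 31 + 30 + 31 + 30 + 31 + 31 + 30 + 31 + 30 + 31 + 31 + 28 + 31 + 1 = 1270.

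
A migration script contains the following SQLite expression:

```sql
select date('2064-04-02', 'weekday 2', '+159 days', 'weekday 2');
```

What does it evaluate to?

2064-09-16

`weekday 2` advances to the next Tuesday; 2064-04-02 is a Wednesday, so it moves forward to 2064-04-08.
Applying '+159 days' to 2064-04-08: counting 159 days forward gives 2064-09-14.
`weekday 2` advances to the next Tuesday; 2064-09-14 is a Sunday, so it moves forward to 2064-09-16.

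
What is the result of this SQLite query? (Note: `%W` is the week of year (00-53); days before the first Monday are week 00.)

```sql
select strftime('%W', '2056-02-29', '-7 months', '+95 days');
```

First apply '-7 months', '+95 days': 2056-02-29 → 2055-11-01.
2055-11-01 is a Monday. SQLite's %W counts Mondays since the year started; the result is 44.

44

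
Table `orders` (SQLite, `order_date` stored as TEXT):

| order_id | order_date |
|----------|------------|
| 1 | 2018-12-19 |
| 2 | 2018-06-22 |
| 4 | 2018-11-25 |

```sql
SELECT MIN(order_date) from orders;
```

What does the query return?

MIN over {2018-06-22, 2018-11-25, 2018-12-19}.

2018-06-22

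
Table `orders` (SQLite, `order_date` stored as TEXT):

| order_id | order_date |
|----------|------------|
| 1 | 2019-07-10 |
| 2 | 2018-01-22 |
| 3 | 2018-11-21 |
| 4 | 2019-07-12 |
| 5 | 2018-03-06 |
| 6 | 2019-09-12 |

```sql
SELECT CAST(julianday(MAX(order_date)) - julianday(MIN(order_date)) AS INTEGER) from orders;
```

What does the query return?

598

MIN = 2018-01-22, MAX = 2019-09-12.
9 days remain in January 2018 after the 22nd (31 − 22).
Full months from February 2018 through August 2019 contribute their day counts.
Then 12 days into September 2019.
Total: 9 + 28 + 31 + 30 + 31 + 30 + 31 + 31 + 30 + 31 + 30 + 31 + 31 + 28 + 31 + 30 + 31 + 30 + 31 + 31 + 12 = 598.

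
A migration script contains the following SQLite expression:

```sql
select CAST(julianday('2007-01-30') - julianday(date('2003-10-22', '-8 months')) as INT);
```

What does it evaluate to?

1438

Adding -8 months to 2003-10-22 gives 2003-02-22.
6 days remain in February 2003 after the 22nd (28 − 22).
Full months from March 2003 through December 2006 contribute their day counts.
Then 30 days into January 2007.
Total: 6 + 31 + 30 + 31 + 30 + 31 + 31 + 30 + 31 + 30 + 31 + 31 + 29 + 31 + 30 + 31 + 30 + 31 + 31 + 30 + 31 + 30 + 31 + 31 + 28 + 31 + 30 + 31 + 30 + 31 + 31 + 30 + 31 + 30 + 31 + 31 + 28 + 31 + 30 + 31 + 30 + 31 + 31 + 30 + 31 + 30 + 31 + 30 = 1438.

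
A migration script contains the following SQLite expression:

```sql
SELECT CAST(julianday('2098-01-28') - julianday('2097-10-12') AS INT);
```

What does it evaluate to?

108

19 days remain in October 2097 after the 12th (31 − 12).
November 2097: 30 days.
December 2097: 31 days.
Then 28 days into January 2098.
Total: 19 + 30 + 31 + 28 = 108.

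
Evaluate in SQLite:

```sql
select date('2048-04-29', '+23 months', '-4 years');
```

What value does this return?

2046-03-29

Adding +23 months to 2048-04-29 gives 2050-03-29.
Adding -4 years to 2050-03-29 gives 2046-03-29.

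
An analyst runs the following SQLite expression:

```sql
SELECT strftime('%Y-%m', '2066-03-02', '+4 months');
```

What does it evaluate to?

First apply '+4 months': 2066-03-02 → 2066-07-02.
`%Y-%m` extracts the year-month: 2066-07.

2066-07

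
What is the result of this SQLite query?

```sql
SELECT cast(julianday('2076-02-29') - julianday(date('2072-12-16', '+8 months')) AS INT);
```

927

Adding +8 months to 2072-12-16 gives 2073-08-16.
15 days remain in August 2073 after the 16th (31 − 16).
Full months from September 2073 through January 2076 contribute their day counts.
Then 29 days into February 2076.
Total: 15 + 30 + 31 + 30 + 31 + 31 + 28 + 31 + 30 + 31 + 30 + 31 + 31 + 30 + 31 + 30 + 31 + 31 + 28 + 31 + 30 + 31 + 30 + 31 + 31 + 30 + 31 + 30 + 31 + 31 + 29 = 927.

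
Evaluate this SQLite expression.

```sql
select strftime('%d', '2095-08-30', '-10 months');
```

First apply '-10 months': 2095-08-30 → 2094-10-30.
`%d` extracts the 2-digit day of month: 30.

30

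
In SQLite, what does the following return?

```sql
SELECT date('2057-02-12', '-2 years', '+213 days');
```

Adding -2 years to 2057-02-12 gives 2055-02-12.
Applying '+213 days' to 2055-02-12: counting 213 days forward gives 2055-09-13.

2055-09-13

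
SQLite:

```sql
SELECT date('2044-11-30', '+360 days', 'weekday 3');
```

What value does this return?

Applying '+360 days' to 2044-11-30: counting 360 days forward gives 2045-11-25.
`weekday 3` advances to the next Wednesday; 2045-11-25 is a Saturday, so it moves forward to 2045-11-29.

2045-11-29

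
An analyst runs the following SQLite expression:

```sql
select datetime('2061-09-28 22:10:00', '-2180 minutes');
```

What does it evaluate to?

2061-09-27 09:50:00

2180 minutes = 36h 20m; -2180 minutes from 2061-09-28 22:10:00 is 2061-09-27 09:50:00 (crosses midnight).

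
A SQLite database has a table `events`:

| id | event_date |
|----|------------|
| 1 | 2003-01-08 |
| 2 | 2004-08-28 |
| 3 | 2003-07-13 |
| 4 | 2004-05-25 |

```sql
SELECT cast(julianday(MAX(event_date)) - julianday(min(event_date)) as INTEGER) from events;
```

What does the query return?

MIN = 2003-01-08, MAX = 2004-08-28.
23 days remain in January 2003 after the 8th (31 − 8).
Full months from February 2003 through July 2004 contribute their day counts.
Then 28 days into August 2004.
Total: 23 + 28 + 31 + 30 + 31 + 30 + 31 + 31 + 30 + 31 + 30 + 31 + 31 + 29 + 31 + 30 + 31 + 30 + 31 + 28 = 598.

598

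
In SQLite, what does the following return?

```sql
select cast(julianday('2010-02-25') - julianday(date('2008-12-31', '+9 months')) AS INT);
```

Adding +9 months to 2008-12-31 targets 2009-09-31. September 2009 has only 30 days, so SQLite normalizes the 1-day overflow forward to 2009-10-01.
30 days remain in October 2009 after the 1st (31 − 1).
November 2009: 30 days.
December 2009: 31 days.
January 2010: 31 days.
Then 25 days into February 2010.
Total: 30 + 30 + 31 + 31 + 25 = 147.

147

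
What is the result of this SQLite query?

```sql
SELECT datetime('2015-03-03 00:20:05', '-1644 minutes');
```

1644 minutes = 27h 24m; -1644 minutes from 2015-03-03 00:20:05 is 2015-03-01 20:56:05 (crosses midnight).

2015-03-01 20:56:05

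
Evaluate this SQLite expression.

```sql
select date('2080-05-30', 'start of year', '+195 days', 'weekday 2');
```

2080-07-16

`start of year` rewinds 2080-05-30 to 2080-01-01.
Applying '+195 days' to 2080-01-01: counting 195 days forward gives 2080-07-14.
`weekday 2` advances to the next Tuesday; 2080-07-14 is a Sunday, so it moves forward to 2080-07-16.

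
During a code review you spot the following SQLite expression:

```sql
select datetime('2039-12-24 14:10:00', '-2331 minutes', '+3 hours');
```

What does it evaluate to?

2331 minutes = 38h 51m; -2331 minutes from 2039-12-24 14:10:00 is 2039-12-22 23:19:00 (crosses midnight).
+3 hours from 2039-12-22 23:19:00 is 2039-12-23 02:19:00 (crosses midnight).

2039-12-23 02:19:00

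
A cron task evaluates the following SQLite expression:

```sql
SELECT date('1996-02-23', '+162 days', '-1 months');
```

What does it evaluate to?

1996-07-03

Applying '+162 days' to 1996-02-23: counting 162 days forward gives 1996-08-03.
Adding -1 month to 1996-08-03 gives 1996-07-03.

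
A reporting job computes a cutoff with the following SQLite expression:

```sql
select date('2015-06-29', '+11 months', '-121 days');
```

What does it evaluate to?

Adding +11 months to 2015-06-29 gives 2016-05-29.
Applying '-121 days' to 2016-05-29: counting 121 days back gives 2016-01-29.

2016-01-29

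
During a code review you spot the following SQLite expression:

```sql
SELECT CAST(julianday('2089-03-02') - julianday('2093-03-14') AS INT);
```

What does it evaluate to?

-1473

29 days remain in March 2089 after the 2nd (31 − 2).
Full months from April 2089 through February 2093 contribute their day counts.
Then 14 days into March 2093.
Total: 29 + 30 + 31 + 30 + 31 + 31 + 30 + 31 + 30 + 31 + 31 + 28 + 31 + 30 + 31 + 30 + 31 + 31 + 30 + 31 + 30 + 31 + 31 + 28 + 31 + 30 + 31 + 30 + 31 + 31 + 30 + 31 + 30 + 31 + 31 + 29 + 31 + 30 + 31 + 30 + 31 + 31 + 30 + 31 + 30 + 31 + 31 + 28 + 14 = 1473.
The subtraction is earlier − later, so the result is −1473 → -1473.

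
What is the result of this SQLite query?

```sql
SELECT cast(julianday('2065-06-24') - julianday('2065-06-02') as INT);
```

22

Both dates are in June 2065: 24 − 2 = 22.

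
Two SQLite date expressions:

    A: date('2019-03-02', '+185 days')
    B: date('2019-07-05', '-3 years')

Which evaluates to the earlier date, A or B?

A = 2019-09-03.
B = 2016-07-05.
B is earlier.

B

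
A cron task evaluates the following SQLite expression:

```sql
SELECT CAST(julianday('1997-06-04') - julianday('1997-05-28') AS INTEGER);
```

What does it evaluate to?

3 days remain in May 1997 after the 28th (31 − 28).
Then 4 days into June 1997.
Total: 3 + 4 = 7.

7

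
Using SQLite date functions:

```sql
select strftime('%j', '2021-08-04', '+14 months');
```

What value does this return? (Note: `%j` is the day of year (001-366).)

First apply '+14 months': 2021-08-04 → 2022-10-04.
Day-of-year for 2022-10-04: days since 2022-01-01 inclusive = 277, zero-padded to 277.

277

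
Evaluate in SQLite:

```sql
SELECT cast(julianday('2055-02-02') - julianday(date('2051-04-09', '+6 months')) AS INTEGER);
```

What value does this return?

Adding +6 months to 2051-04-09 gives 2051-10-09.
22 days remain in October 2051 after the 9th (31 − 9).
Full months from November 2051 through January 2055 contribute their day counts.
Then 2 days into February 2055.
Total: 22 + 30 + 31 + 31 + 29 + 31 + 30 + 31 + 30 + 31 + 31 + 30 + 31 + 30 + 31 + 31 + 28 + 31 + 30 + 31 + 30 + 31 + 31 + 30 + 31 + 30 + 31 + 31 + 28 + 31 + 30 + 31 + 30 + 31 + 31 + 30 + 31 + 30 + 31 + 31 + 2 = 1212.

1212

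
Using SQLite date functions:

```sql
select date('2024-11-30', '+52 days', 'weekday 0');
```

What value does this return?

2025-01-26

Applying '+52 days' to 2024-11-30: counting 52 days forward gives 2025-01-21.
`weekday 0` advances to the next Sunday; 2025-01-21 is a Tuesday, so it moves forward to 2025-01-26.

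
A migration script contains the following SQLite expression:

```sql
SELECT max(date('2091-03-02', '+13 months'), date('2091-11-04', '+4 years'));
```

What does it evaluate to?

2095-11-04

date('2091-03-02', '+13 months') → 2092-04-02.
date('2091-11-04', '+4 years') → 2095-11-04.
Later of the two is 2095-11-04.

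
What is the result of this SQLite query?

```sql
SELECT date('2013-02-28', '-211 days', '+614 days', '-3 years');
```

Applying '-211 days' to 2013-02-28: counting 211 days back gives 2012-08-01.
Applying '+614 days' to 2012-08-01: counting 614 days forward gives 2014-04-07.
Adding -3 years to 2014-04-07 gives 2011-04-07.

2011-04-07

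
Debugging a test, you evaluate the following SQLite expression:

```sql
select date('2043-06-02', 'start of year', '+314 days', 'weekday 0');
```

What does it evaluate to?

2043-11-15

`start of year` rewinds 2043-06-02 to 2043-01-01.
Applying '+314 days' to 2043-01-01: counting 314 days forward gives 2043-11-11.
`weekday 0` advances to the next Sunday; 2043-11-11 is a Wednesday, so it moves forward to 2043-11-15.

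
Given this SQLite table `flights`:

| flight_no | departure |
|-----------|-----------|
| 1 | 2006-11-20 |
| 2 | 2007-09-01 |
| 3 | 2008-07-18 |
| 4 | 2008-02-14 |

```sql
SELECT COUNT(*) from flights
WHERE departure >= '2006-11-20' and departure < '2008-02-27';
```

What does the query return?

Rows in [2006-11-20, 2008-02-27): 2006-11-20, 2007-09-01, 2008-02-14 → 3 rows.

3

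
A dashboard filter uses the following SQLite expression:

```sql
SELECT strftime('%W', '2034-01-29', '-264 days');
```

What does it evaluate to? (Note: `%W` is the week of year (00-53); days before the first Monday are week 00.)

First apply '-264 days': 2034-01-29 → 2033-05-10.
2033-05-10 is a Tuesday. SQLite's %W counts Mondays since the year started; the result is 19.

19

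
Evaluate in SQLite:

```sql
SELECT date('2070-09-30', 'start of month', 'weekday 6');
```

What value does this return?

2070-09-06

`start of month` rewinds 2070-09-30 to 2070-09-01.
`weekday 6` advances to the next Saturday; 2070-09-01 is a Monday, so it moves forward to 2070-09-06.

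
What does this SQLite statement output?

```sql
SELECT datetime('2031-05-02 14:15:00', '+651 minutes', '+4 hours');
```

2031-05-03 05:06:00

651 minutes = 10h 51m; +651 minutes from 2031-05-02 14:15:00 is 2031-05-03 01:06:00 (crosses midnight).
+4 hours from 2031-05-03 01:06:00 is 2031-05-03 05:06:00.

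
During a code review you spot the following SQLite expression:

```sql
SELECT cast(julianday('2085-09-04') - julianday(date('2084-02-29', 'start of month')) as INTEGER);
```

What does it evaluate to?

`start of month` rewinds 2084-02-29 to 2084-02-01.
28 days remain in February 2084 after the 1st (29 − 1).
Full months from March 2084 through August 2085 contribute their day counts.
Then 4 days into September 2085.
Total: 28 + 31 + 30 + 31 + 30 + 31 + 31 + 30 + 31 + 30 + 31 + 31 + 28 + 31 + 30 + 31 + 30 + 31 + 31 + 4 = 581.

581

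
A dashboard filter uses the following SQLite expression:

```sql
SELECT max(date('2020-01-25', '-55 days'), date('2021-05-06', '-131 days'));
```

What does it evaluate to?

2020-12-26

date('2020-01-25', '-55 days') → 2019-12-01.
date('2021-05-06', '-131 days') → 2020-12-26.
Later of the two is 2020-12-26.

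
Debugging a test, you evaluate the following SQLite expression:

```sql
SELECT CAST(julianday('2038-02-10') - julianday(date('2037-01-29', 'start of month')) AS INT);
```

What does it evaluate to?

405

`start of month` rewinds 2037-01-29 to 2037-01-01.
30 days remain in January 2037 after the 1st (31 − 1).
Full months from February 2037 through January 2038 contribute their day counts.
Then 10 days into February 2038.
Total: 30 + 28 + 31 + 30 + 31 + 30 + 31 + 31 + 30 + 31 + 30 + 31 + 31 + 10 = 405.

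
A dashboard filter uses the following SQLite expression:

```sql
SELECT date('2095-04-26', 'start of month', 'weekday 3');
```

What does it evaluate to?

2095-04-06

`start of month` rewinds 2095-04-26 to 2095-04-01.
`weekday 3` advances to the next Wednesday; 2095-04-01 is a Friday, so it moves forward to 2095-04-06.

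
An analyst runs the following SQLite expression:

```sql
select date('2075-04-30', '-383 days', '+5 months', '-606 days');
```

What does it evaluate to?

2073-01-14

Applying '-383 days' to 2075-04-30: counting 383 days back gives 2074-04-12.
Adding +5 months to 2074-04-12 gives 2074-09-12.
Applying '-606 days' to 2074-09-12: counting 606 days back gives 2073-01-14.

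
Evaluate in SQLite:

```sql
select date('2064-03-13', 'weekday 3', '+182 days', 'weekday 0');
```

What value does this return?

2064-09-21

`weekday 3` advances to the next Wednesday; 2064-03-13 is a Thursday, so it moves forward to 2064-03-19.
Applying '+182 days' to 2064-03-19: counting 182 days forward gives 2064-09-17.
`weekday 0` advances to the next Sunday; 2064-09-17 is a Wednesday, so it moves forward to 2064-09-21.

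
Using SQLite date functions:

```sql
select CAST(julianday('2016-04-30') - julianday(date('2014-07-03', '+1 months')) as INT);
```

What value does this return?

636

Adding +1 month to 2014-07-03 gives 2014-08-03.
28 days remain in August 2014 after the 3rd (31 − 3).
Full months from September 2014 through March 2016 contribute their day counts.
Then 30 days into April 2016.
Total: 28 + 30 + 31 + 30 + 31 + 31 + 28 + 31 + 30 + 31 + 30 + 31 + 31 + 30 + 31 + 30 + 31 + 31 + 29 + 31 + 30 = 636.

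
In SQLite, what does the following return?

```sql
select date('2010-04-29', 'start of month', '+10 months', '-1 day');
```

2011-01-31

`start of month` rewinds 2010-04-29 to 2010-04-01.
Adding +10 months to 2010-04-01 gives 2011-02-01.
Going back 1 day from 2011-02-01 reaches 2011-01-31 (last day of January, 31 days).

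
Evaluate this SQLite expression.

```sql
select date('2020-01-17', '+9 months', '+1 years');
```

Adding +9 months to 2020-01-17 gives 2020-10-17.
Adding +1 year to 2020-10-17 gives 2021-10-17.

2021-10-17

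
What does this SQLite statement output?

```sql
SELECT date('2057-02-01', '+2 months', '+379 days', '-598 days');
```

Adding +2 months to 2057-02-01 gives 2057-04-01.
Applying '+379 days' to 2057-04-01: counting 379 days forward gives 2058-04-15.
Applying '-598 days' to 2058-04-15: counting 598 days back gives 2056-08-25.

2056-08-25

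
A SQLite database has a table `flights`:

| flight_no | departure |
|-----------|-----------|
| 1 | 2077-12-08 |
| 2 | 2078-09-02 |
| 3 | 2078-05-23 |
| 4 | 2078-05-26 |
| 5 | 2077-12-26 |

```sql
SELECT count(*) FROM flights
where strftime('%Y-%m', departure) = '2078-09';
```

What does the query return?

Rows with year-month 2078-09: 2078-09-02 → 1.

1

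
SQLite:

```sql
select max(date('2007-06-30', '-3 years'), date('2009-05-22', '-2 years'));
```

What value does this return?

date('2007-06-30', '-3 years') → 2004-06-30.
date('2009-05-22', '-2 years') → 2007-05-22.
Later of the two is 2007-05-22.

2007-05-22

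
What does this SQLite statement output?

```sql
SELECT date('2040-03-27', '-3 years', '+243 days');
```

Adding -3 years to 2040-03-27 gives 2037-03-27.
Applying '+243 days' to 2037-03-27: counting 243 days forward gives 2037-11-25.

2037-11-25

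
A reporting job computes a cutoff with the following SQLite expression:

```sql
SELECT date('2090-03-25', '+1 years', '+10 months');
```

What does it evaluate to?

2092-01-25

Adding +1 year to 2090-03-25 gives 2091-03-25.
Adding +10 months to 2091-03-25 gives 2092-01-25.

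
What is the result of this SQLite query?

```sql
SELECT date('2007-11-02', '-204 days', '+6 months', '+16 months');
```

2009-02-12

Applying '-204 days' to 2007-11-02: counting 204 days back gives 2007-04-12.
Adding +6 months to 2007-04-12 gives 2007-10-12.
Adding +16 months to 2007-10-12 gives 2009-02-12.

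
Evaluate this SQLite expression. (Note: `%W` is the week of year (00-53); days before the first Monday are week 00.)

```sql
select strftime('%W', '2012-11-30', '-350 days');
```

50

First apply '-350 days': 2012-11-30 → 2011-12-16.
2011-12-16 is a Friday. SQLite's %W counts Mondays since the year started; the result is 50.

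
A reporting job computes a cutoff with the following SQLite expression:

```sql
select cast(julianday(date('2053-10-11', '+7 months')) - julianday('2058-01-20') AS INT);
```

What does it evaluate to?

-1350

Adding +7 months to 2053-10-11 gives 2054-05-11.
20 days remain in May 2054 after the 11th (31 − 11).
Full months from June 2054 through December 2057 contribute their day counts.
Then 20 days into January 2058.
Total: 20 + 30 + 31 + 31 + 30 + 31 + 30 + 31 + 31 + 28 + 31 + 30 + 31 + 30 + 31 + 31 + 30 + 31 + 30 + 31 + 31 + 29 + 31 + 30 + 31 + 30 + 31 + 31 + 30 + 31 + 30 + 31 + 31 + 28 + 31 + 30 + 31 + 30 + 31 + 31 + 30 + 31 + 30 + 31 + 20 = 1350.
The subtraction is earlier − later, so the result is −1350 → -1350.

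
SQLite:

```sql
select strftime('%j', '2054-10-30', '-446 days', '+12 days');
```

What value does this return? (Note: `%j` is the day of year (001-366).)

234

First apply '-446 days', '+12 days': 2054-10-30 → 2053-08-22.
Day-of-year for 2053-08-22: days since 2053-01-01 inclusive = 234, zero-padded to 234.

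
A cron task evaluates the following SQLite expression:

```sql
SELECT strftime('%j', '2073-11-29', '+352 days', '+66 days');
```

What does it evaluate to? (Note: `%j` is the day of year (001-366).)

First apply '+352 days', '+66 days': 2073-11-29 → 2075-01-21.
Day-of-year for 2075-01-21: days since 2075-01-01 inclusive = 21, zero-padded to 021.

021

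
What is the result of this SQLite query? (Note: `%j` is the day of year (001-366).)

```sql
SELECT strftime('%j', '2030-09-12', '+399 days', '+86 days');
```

First apply '+399 days', '+86 days': 2030-09-12 → 2032-01-10.
Day-of-year for 2032-01-10: days since 2032-01-01 inclusive = 10, zero-padded to 010.

010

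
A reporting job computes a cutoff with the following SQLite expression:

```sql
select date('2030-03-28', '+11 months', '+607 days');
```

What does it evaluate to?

2032-10-27

Adding +11 months to 2030-03-28 gives 2031-02-28.
Applying '+607 days' to 2031-02-28: counting 607 days forward gives 2032-10-27.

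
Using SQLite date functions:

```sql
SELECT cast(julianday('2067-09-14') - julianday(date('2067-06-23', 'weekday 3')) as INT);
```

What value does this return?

`weekday 3` advances to the next Wednesday; 2067-06-23 is a Thursday, so it moves forward to 2067-06-29.
1 day remains in June 2067 after the 29th (30 − 29).
July 2067: 31 days.
August 2067: 31 days.
Then 14 days into September 2067.
Total: 1 + 31 + 31 + 14 = 77.

77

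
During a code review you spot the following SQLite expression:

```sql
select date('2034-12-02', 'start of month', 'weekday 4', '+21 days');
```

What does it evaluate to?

2034-12-28

`start of month` rewinds 2034-12-02 to 2034-12-01.
`weekday 4` advances to the next Thursday; 2034-12-01 is a Friday, so it moves forward to 2034-12-07.
Advancing 21 more days within December lands on 2034-12-28.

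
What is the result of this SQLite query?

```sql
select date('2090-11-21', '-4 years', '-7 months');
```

2086-04-21

Adding -4 years to 2090-11-21 gives 2086-11-21.
Adding -7 months to 2086-11-21 gives 2086-04-21.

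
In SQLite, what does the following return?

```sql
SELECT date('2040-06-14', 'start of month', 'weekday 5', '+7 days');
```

`start of month` rewinds 2040-06-14 to 2040-06-01.
`weekday 5` advances to the next Friday; 2040-06-01 is already a Friday, so it stays at 2040-06-01.
Advancing 7 more days within June lands on 2040-06-08.

2040-06-08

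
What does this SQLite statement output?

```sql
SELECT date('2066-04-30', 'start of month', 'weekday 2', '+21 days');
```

2066-04-27

`start of month` rewinds 2066-04-30 to 2066-04-01.
`weekday 2` advances to the next Tuesday; 2066-04-01 is a Thursday, so it moves forward to 2066-04-06.
Advancing 21 more days within April lands on 2066-04-27.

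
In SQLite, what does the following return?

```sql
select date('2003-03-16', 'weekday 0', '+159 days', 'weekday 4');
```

2003-08-28

`weekday 0` advances to the next Sunday; 2003-03-16 is already a Sunday, so it stays at 2003-03-16.
Applying '+159 days' to 2003-03-16: counting 159 days forward gives 2003-08-22.
`weekday 4` advances to the next Thursday; 2003-08-22 is a Friday, so it moves forward to 2003-08-28.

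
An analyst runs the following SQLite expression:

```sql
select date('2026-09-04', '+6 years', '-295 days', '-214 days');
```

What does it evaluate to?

2031-04-14

Adding +6 years to 2026-09-04 gives 2032-09-04.
Applying '-295 days' to 2032-09-04: counting 295 days back gives 2031-11-14.
Applying '-214 days' to 2031-11-14: counting 214 days back gives 2031-04-14.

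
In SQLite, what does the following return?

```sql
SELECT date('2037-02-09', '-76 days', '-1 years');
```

Applying '-76 days' to 2037-02-09: counting 76 days back gives 2036-11-25.
Adding -1 year to 2036-11-25 gives 2035-11-25.

2035-11-25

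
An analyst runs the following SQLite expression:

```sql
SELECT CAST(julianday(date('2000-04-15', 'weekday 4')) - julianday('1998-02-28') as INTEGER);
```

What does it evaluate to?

`weekday 4` advances to the next Thursday; 2000-04-15 is a Saturday, so it moves forward to 2000-04-20.
0 days remain in February 1998 after the 28th (28 − 28).
Full months from March 1998 through March 2000 contribute their day counts.
Then 20 days into April 2000.
Total: 0 + 31 + 30 + 31 + 30 + 31 + 31 + 30 + 31 + 30 + 31 + 31 + 28 + 31 + 30 + 31 + 30 + 31 + 31 + 30 + 31 + 30 + 31 + 31 + 29 + 31 + 20 = 782.

782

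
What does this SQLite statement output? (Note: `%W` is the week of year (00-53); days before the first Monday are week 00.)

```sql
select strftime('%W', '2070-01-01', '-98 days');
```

38

First apply '-98 days': 2070-01-01 → 2069-09-25.
2069-09-25 is a Wednesday. SQLite's %W counts Mondays since the year started; the result is 38.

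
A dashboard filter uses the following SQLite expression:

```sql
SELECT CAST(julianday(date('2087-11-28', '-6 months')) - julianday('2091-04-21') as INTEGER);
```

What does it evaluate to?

-1424

Adding -6 months to 2087-11-28 gives 2087-05-28.
3 days remain in May 2087 after the 28th (31 − 28).
Full months from June 2087 through March 2091 contribute their day counts.
Then 21 days into April 2091.
Total: 3 + 30 + 31 + 31 + 30 + 31 + 30 + 31 + 31 + 29 + 31 + 30 + 31 + 30 + 31 + 31 + 30 + 31 + 30 + 31 + 31 + 28 + 31 + 30 + 31 + 30 + 31 + 31 + 30 + 31 + 30 + 31 + 31 + 28 + 31 + 30 + 31 + 30 + 31 + 31 + 30 + 31 + 30 + 31 + 31 + 28 + 31 + 21 = 1424.
The subtraction is earlier − later, so the result is −1424 → -1424.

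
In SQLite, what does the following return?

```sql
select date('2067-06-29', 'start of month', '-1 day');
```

2067-05-31

`start of month` rewinds 2067-06-29 to 2067-06-01.
Going back 1 day from 2067-06-01 reaches 2067-05-31 (last day of May, 31 days).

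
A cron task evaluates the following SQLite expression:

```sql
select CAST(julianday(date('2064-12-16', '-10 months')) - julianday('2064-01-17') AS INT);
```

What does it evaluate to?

Adding -10 months to 2064-12-16 gives 2064-02-16.
14 days remain in January 2064 after the 17th (31 − 17).
Then 16 days into February 2064.
Total: 14 + 16 = 30.

30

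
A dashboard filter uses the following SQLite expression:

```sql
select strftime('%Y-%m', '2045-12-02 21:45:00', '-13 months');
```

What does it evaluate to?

2044-11

First apply '-13 months': 2045-12-02 21:45:00 → 2044-11-02 21:45:00.
`%Y-%m` extracts the year-month: 2044-11.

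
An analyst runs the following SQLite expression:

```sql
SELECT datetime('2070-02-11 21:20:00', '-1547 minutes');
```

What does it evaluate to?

2070-02-10 19:33:00

1547 minutes = 25h 47m; -1547 minutes from 2070-02-11 21:20:00 is 2070-02-10 19:33:00 (crosses midnight).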